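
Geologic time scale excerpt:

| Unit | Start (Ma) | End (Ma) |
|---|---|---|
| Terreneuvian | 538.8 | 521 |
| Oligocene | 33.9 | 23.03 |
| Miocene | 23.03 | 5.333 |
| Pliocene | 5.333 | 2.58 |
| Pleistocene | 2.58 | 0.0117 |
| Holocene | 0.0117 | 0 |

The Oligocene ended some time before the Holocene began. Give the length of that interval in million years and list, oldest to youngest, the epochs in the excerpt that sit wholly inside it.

23.0183 million years; Miocene, Pliocene, Pleistocene

End of Oligocene = 23.03 Ma; start of Holocene = 0.0117 Ma.
Gap = 23.03 − 0.0117 = 23.0183 Myr.
Epochs wholly inside 23.03–0.0117 Ma: Miocene (23.03–5.333), Pliocene (5.333–2.58), Pleistocene (2.58–0.0117).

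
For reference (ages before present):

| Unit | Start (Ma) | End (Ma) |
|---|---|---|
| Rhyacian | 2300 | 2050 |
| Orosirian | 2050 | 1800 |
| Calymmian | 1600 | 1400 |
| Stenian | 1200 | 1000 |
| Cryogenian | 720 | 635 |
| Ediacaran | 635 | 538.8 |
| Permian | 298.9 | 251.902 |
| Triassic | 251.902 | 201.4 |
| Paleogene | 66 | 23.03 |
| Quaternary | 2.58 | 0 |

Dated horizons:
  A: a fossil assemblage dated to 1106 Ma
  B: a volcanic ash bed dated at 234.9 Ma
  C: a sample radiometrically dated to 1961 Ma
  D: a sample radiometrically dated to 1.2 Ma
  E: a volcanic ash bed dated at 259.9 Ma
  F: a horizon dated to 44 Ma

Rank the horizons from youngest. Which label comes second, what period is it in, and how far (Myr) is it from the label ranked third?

Smaller Ma means younger, so youngest first: D 1.2 < F 44 < B 234.9 < E 259.9 < A 1106 < C 1961.
Counting 2 along gives F (44 Ma); the excerpt puts that inside the Paleogene, 66–23.03 Ma.
Next in line is B (234.9 Ma), and 234.9 − 44 = 190.9 Myr.

F, in the Paleogene; 190.9 million years to B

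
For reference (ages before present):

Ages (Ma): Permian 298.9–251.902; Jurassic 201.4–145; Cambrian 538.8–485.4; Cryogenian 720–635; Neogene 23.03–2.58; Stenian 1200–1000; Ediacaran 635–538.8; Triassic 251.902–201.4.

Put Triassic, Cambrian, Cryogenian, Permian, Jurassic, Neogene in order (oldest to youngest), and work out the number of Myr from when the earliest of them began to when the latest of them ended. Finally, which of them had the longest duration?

From the excerpt: Triassic 251.902–201.4; Cambrian 538.8–485.4; Cryogenian 720–635; Permian 298.9–251.902; Jurassic 201.4–145; Neogene 23.03–2.58 (Ma).
Larger Ma is earlier, so the oldest is Cryogenian and the youngest is Neogene; oldest to youngest: Cryogenian, Cambrian, Permian, Triassic, Jurassic, Neogene.
Oldest start 720 minus youngest end 2.58 gives 717.42 Myr overall.
Individual lengths (start − end): Permian 46.998; Jurassic 56.4; Neogene 20.45; Cambrian 53.4; Cryogenian 85; Triassic 50.502. The largest is Cryogenian at 85 Myr.

Cryogenian, Cambrian, Permian, Triassic, Jurassic, Neogene; total span 717.42 Myr; longest is Cryogenian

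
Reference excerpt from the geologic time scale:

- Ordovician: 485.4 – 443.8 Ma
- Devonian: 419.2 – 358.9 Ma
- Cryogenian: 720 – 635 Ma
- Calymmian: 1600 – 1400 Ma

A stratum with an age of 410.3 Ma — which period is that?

Devonian

410.3 Ma lies between 419.2 and 358.9 Ma, so it falls in the Devonian.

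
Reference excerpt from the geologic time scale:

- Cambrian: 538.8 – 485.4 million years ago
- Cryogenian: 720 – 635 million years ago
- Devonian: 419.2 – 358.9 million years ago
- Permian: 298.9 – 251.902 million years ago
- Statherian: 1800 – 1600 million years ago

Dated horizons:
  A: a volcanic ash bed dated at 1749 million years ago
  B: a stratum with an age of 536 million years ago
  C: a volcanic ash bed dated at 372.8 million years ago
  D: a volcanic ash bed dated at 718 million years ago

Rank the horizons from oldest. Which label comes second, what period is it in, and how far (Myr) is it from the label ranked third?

Larger Ma means older, so oldest first: A 1749 > D 718 > B 536 > C 372.8.
Counting 2 along gives D (718 Ma); the excerpt puts that inside the Cryogenian, 720–635 Ma.
Next in line is B (536 Ma), and 718 − 536 = 182 Myr.

D, in the Cryogenian; 182 million years to B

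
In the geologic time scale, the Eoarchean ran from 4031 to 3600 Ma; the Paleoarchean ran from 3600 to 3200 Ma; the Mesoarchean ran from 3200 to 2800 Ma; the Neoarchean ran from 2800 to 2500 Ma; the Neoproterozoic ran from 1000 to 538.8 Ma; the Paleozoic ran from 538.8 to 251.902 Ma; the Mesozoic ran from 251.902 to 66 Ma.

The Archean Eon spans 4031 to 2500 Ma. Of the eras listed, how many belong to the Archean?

Eras inside 4031–2500 Ma: Eoarchean, Paleoarchean, Mesoarchean, Neoarchean — 4 in total.

4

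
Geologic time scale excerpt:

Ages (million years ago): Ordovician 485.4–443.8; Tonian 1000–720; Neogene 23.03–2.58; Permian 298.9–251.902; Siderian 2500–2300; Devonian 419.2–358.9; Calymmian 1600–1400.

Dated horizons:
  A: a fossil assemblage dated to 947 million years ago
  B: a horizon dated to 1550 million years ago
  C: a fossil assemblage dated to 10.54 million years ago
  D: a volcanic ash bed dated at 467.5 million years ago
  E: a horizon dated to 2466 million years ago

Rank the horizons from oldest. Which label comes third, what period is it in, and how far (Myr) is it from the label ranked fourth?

A, in the Tonian; 479.5 million years to D

Larger Ma means older, so oldest first: E 2466 > B 1550 > A 947 > D 467.5 > C 10.54.
Counting 3 along gives A (947 Ma); the excerpt puts that inside the Tonian, 1000–720 Ma.
Next in line is D (467.5 Ma), and 947 − 467.5 = 479.5 Myr.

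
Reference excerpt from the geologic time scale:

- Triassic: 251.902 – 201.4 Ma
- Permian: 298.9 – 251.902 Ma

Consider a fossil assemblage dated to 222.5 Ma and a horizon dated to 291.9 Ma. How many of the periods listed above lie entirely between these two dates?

The older date is 291.9 Ma and the younger is 222.5 Ma.
No period both begins after 291.9 Ma and ends before 222.5 Ma, so the count is 0.

0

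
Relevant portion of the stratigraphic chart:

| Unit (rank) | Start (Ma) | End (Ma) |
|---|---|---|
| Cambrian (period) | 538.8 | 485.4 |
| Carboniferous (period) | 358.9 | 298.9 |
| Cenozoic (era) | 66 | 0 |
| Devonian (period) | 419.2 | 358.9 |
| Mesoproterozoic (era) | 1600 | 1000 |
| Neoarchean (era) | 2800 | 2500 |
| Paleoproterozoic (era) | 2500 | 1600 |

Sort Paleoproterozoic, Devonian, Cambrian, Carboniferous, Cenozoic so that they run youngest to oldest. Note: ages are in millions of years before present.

Cenozoic, Carboniferous, Devonian, Cambrian, Paleoproterozoic

The oldest of these is Paleoproterozoic (starts 2500 Ma) and the youngest is Cenozoic (ends 0 Ma).
In between, by decreasing start age: Cambrian (538.8), Devonian (419.2), Carboniferous (358.9).
Listing youngest first means reversing that sequence.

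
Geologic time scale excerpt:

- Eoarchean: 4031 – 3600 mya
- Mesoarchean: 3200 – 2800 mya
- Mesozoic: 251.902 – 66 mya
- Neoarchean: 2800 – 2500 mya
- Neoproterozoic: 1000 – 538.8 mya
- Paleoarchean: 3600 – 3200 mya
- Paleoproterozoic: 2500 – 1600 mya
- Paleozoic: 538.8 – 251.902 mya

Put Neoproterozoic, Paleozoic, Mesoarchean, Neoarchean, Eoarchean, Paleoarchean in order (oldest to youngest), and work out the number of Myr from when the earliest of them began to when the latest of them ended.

Start ages (Ma): Eoarchean 4031, Paleoarchean 3600, Mesoarchean 3200, Neoarchean 2800, Neoproterozoic 1000, Paleozoic 538.8.
Ordered oldest to youngest: Eoarchean, Paleoarchean, Mesoarchean, Neoarchean, Neoproterozoic, Paleozoic.
Span = 4031 − 251.902 = 3779.098 Myr.

Eoarchean → Paleoarchean → Mesoarchean → Neoarchean → Neoproterozoic → Paleozoic; total span 3779.098 Myr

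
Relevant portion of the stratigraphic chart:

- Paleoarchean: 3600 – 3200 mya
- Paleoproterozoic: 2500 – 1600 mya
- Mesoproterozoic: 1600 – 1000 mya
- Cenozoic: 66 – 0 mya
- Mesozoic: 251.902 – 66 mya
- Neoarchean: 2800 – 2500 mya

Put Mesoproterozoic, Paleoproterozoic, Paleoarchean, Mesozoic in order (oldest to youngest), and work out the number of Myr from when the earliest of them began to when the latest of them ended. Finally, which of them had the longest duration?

From the excerpt: Mesoproterozoic 1600–1000; Paleoproterozoic 2500–1600; Paleoarchean 3600–3200; Mesozoic 251.902–66 (Ma).
Larger Ma is earlier, so the oldest is Paleoarchean and the youngest is Mesozoic; oldest to youngest: Paleoarchean, Paleoproterozoic, Mesoproterozoic, Mesozoic.
Oldest start 3600 minus youngest end 66 gives 3534 Myr overall.
Individual lengths (start − end): Paleoproterozoic 900; Mesoproterozoic 600; Mesozoic 185.902; Paleoarchean 400. The largest is Paleoproterozoic at 900 Myr.

Paleoarchean → Paleoproterozoic → Mesoproterozoic → Mesozoic; total span 3534 Myr; longest is Paleoproterozoic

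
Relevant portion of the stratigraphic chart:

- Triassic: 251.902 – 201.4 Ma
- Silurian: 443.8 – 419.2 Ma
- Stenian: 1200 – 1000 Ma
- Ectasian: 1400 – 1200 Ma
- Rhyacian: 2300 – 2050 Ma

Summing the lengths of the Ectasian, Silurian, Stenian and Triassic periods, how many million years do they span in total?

475.102 million years

Each duration: Ectasian = 200; Silurian = 24.6; Stenian = 200; Triassic = 50.502.
Sum: 200 + 24.6 + 200 + 50.502 = 475.102 Myr.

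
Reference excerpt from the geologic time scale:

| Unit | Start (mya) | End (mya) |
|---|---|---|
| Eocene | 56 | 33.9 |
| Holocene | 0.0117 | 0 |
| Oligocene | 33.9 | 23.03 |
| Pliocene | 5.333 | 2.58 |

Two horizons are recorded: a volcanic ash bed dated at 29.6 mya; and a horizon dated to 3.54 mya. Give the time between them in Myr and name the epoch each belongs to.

Elapsed time: 29.6 − 3.54 = 26.06 Myr.
29.6 Ma lies within 33.9–23.03 Ma: Oligocene.
3.54 Ma lies within 5.333–2.58 Ma: Pliocene.

26.06 million years apart; the first in the Oligocene, the second in the Pliocene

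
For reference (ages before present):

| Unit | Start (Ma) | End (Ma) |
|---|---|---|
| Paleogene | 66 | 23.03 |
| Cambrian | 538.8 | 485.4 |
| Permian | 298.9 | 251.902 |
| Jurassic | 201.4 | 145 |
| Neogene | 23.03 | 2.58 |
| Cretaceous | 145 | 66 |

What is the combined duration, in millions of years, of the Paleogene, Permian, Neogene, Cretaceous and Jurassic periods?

245.818 million years

Duration is start − end for each: (66 − 23.03) + (298.9 − 251.902) + (23.03 − 2.58) + (145 − 66) + (201.4 − 145).
That is 42.97 + 46.998 + 20.45 + 79 + 56.4, which totals 245.818 million years.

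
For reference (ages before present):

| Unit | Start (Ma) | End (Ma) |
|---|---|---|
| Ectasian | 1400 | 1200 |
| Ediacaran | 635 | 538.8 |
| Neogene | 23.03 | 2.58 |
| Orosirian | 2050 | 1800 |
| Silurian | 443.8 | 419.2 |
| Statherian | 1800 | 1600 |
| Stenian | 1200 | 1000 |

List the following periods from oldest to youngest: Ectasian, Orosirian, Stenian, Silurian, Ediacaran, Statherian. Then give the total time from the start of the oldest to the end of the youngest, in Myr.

Orosirian → Statherian → Ectasian → Stenian → Ediacaran → Silurian; total span 1630.8 Myr

Start ages (Ma): Orosirian 2050, Statherian 1800, Ectasian 1400, Stenian 1200, Ediacaran 635, Silurian 443.8.
Ordered oldest to youngest: Orosirian, Statherian, Ectasian, Stenian, Ediacaran, Silurian.
Span = 2050 − 419.2 = 1630.8 Myr.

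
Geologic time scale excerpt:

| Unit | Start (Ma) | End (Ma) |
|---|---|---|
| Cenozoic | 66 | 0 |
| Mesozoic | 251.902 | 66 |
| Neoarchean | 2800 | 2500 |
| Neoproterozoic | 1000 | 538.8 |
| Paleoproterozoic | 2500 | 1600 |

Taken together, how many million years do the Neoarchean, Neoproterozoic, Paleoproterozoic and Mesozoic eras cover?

Duration is start − end for each: (2800 − 2500) + (1000 − 538.8) + (2500 − 1600) + (251.902 − 66).
That is 300 + 461.2 + 900 + 185.902, which totals 1847.102 million years.

1847.102 million years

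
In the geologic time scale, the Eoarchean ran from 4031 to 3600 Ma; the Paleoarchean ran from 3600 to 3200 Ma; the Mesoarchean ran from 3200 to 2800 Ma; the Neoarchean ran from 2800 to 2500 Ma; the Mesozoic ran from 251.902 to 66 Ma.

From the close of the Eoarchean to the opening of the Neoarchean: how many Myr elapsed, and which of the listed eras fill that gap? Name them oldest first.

The Eoarchean closes at 3600 Ma and the Neoarchean opens at 2800 Ma, so the interval is 3600 − 2800 = 800 Myr.
An era fits inside if it starts at or after 3600 Ma and ends at or before 2800 Ma; oldest first that gives Paleoarchean, Mesoarchean.

800 million years; Paleoarchean, Mesoarchean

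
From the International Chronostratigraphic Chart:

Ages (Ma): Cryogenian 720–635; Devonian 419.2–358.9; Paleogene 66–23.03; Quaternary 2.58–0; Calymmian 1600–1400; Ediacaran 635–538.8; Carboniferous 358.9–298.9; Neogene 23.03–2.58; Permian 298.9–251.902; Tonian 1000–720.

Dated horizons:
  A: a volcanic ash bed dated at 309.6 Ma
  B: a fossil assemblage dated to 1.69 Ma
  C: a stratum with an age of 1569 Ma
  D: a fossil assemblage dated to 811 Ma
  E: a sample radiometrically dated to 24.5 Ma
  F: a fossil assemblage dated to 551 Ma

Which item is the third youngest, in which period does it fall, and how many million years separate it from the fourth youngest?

Sorted youngest-first by Ma: B (1.69), E (24.5), A (309.6), F (551), D (811), C (1569).
The third youngest is A at 309.6 Ma, which lies in 358.9–298.9 Ma: the Carboniferous.
The fourth youngest is F at 551 Ma; separation = |309.6 − 551| = 241.4 Myr.

A, in the Carboniferous; 241.4 million years to F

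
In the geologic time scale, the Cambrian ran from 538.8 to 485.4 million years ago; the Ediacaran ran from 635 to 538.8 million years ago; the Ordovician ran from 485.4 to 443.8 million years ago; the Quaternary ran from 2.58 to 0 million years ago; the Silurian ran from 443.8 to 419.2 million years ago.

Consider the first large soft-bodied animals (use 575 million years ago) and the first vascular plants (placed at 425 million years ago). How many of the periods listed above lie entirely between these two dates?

The older date is 575 Ma and the younger is 425 Ma.
Periods with start < 575 and end > 425 Ma: Cambrian (538.8–485.4), Ordovician (485.4–443.8).
That is 2 complete periods.

2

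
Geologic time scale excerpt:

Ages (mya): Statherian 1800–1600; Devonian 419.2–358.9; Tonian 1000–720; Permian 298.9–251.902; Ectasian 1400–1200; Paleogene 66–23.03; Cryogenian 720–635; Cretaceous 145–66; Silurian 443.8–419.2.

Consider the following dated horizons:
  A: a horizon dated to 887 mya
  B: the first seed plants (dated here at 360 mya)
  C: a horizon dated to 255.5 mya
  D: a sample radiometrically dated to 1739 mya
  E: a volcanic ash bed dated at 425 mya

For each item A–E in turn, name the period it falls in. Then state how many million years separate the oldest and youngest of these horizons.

A — Tonian; B — Devonian; C — Permian; D — Statherian; E — Silurian; span 1483.5 million years

A: 887 Ma lies in 1000–720 Ma, so Tonian.
B: 360 Ma lies in 419.2–358.9 Ma, so Devonian.
C: 255.5 Ma lies in 298.9–251.902 Ma, so Permian.
D: 1739 Ma lies in 1800–1600 Ma, so Statherian.
E: 425 Ma lies in 443.8–419.2 Ma, so Silurian.
Oldest = 1739 Ma, youngest = 255.5 Ma → span 1483.5 Myr.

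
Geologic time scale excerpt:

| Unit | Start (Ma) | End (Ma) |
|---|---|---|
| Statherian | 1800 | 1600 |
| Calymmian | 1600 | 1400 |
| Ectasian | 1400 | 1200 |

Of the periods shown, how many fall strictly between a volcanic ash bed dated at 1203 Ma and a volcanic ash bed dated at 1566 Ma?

The older date is 1566 Ma and the younger is 1203 Ma.
No period both begins after 1566 Ma and ends before 1203 Ma, so the count is 0.

0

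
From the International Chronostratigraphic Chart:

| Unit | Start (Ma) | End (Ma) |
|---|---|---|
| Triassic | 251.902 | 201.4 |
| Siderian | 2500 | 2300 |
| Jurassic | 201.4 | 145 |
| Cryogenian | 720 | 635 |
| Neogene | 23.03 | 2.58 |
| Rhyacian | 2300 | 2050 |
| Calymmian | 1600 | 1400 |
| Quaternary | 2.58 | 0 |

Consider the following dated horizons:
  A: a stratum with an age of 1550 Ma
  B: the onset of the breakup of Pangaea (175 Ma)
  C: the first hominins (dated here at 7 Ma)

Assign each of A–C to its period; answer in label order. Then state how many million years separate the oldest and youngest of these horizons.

A — Calymmian; B — Jurassic; C — Neogene; span 1543 million years

A: 1550 Ma lies in 1600–1400 Ma, so Calymmian.
B: 175 Ma lies in 201.4–145 Ma, so Jurassic.
C: 7 Ma lies in 23.03–2.58 Ma, so Neogene.
Oldest = 1550 Ma, youngest = 7 Ma → span 1543 Myr.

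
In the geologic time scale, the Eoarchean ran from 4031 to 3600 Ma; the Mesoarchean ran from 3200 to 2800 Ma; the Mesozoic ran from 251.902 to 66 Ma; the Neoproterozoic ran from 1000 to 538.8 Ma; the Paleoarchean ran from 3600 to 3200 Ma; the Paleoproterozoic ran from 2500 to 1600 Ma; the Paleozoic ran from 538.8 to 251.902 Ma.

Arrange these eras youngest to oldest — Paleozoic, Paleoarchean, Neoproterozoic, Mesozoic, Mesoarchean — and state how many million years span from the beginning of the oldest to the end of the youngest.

From the excerpt: Paleozoic 538.8–251.902; Paleoarchean 3600–3200; Neoproterozoic 1000–538.8; Mesozoic 251.902–66; Mesoarchean 3200–2800 (Ma).
Larger Ma is earlier, so the oldest is Paleoarchean and the youngest is Mesozoic; youngest to oldest: Mesozoic, Paleozoic, Neoproterozoic, Mesoarchean, Paleoarchean.
Oldest start 3600 minus youngest end 66 gives 3534 Myr overall.

Mesozoic, Paleozoic, Neoproterozoic, Mesoarchean, Paleoarchean; total span 3534 Myr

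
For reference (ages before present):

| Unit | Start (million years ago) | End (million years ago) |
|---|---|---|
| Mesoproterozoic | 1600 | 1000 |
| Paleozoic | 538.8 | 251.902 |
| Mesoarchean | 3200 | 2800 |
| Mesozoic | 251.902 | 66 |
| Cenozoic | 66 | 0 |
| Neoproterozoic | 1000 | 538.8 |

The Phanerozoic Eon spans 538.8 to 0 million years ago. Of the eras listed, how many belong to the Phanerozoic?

3

Eras inside 538.8–0 Ma: Paleozoic, Mesozoic, Cenozoic — 3 in total.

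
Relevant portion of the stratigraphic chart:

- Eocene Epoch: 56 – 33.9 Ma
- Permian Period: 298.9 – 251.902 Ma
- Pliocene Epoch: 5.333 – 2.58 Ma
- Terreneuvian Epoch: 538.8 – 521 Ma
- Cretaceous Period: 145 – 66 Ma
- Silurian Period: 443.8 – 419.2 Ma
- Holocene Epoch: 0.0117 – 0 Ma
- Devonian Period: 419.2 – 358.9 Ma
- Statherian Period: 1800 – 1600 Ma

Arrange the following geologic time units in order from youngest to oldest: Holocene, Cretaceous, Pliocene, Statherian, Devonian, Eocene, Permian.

Holocene, Pliocene, Eocene, Cretaceous, Permian, Devonian, Statherian

Read off each span (Ma): Holocene 0.0117–0; Cretaceous 145–66; Pliocene 5.333–2.58; Statherian 1800–1600; Devonian 419.2–358.9; Eocene 56–33.9; Permian 298.9–251.902.
Larger Ma is older, so oldest→youngest is Statherian, Devonian, Permian, Cretaceous, Eocene, Pliocene, Holocene; reverse it for youngest→oldest.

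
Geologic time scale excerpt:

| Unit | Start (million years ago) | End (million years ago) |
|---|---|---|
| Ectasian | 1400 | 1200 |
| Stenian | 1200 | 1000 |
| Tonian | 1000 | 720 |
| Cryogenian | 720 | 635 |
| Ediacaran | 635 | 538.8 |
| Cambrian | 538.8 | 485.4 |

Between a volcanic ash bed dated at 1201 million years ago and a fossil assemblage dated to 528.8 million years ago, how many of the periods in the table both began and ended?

4

The older date is 1201 Ma and the younger is 528.8 Ma.
Periods with start < 1201 and end > 528.8 Ma: Stenian (1200–1000), Tonian (1000–720), Cryogenian (720–635), Ediacaran (635–538.8).
That is 4 complete periods.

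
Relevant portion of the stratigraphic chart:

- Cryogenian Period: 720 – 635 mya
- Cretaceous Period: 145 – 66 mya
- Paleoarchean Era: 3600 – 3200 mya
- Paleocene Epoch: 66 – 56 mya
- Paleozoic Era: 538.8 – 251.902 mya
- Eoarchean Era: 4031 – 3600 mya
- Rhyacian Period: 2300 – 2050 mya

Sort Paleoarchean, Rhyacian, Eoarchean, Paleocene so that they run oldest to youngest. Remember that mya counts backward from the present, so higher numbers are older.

Eoarchean, Paleoarchean, Rhyacian, Paleocene

The oldest of these is Eoarchean (starts 4031 Ma) and the youngest is Paleocene (ends 56 Ma).
In between, by decreasing start age: Paleoarchean (3600), Rhyacian (2300).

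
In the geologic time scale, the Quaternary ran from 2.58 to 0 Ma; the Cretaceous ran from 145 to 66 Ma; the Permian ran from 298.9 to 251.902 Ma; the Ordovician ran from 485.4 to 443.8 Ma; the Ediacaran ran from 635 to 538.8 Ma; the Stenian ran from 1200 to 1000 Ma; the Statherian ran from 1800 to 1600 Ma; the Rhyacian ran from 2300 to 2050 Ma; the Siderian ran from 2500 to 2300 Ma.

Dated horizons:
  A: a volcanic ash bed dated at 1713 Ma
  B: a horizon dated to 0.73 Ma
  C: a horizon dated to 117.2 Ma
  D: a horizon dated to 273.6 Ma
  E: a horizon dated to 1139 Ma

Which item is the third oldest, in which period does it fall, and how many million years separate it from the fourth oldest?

D, in the Permian; 156.4 million years to C

Sorted oldest-first by Ma: A (1713), E (1139), D (273.6), C (117.2), B (0.73).
The third oldest is D at 273.6 Ma, which lies in 298.9–251.902 Ma: the Permian.
The fourth oldest is C at 117.2 Ma; separation = |273.6 − 117.2| = 156.4 Myr.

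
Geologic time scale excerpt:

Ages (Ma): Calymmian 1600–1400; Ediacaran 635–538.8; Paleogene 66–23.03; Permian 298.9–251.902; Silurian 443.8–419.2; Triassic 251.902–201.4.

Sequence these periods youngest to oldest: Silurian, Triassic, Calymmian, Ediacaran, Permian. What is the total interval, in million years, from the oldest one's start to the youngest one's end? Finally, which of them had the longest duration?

From the excerpt: Silurian 443.8–419.2; Triassic 251.902–201.4; Calymmian 1600–1400; Ediacaran 635–538.8; Permian 298.9–251.902 (Ma).
Larger Ma is earlier, so the oldest is Calymmian and the youngest is Triassic; youngest to oldest: Triassic, Permian, Silurian, Ediacaran, Calymmian.
Oldest start 1600 minus youngest end 201.4 gives 1398.6 Myr overall.
Individual lengths (start − end): Permian 46.998; Triassic 50.502; Ediacaran 96.2; Silurian 24.6; Calymmian 200. The largest is Calymmian at 200 Myr.

Triassic → Permian → Silurian → Ediacaran → Calymmian; total span 1398.6 Myr; longest is Calymmian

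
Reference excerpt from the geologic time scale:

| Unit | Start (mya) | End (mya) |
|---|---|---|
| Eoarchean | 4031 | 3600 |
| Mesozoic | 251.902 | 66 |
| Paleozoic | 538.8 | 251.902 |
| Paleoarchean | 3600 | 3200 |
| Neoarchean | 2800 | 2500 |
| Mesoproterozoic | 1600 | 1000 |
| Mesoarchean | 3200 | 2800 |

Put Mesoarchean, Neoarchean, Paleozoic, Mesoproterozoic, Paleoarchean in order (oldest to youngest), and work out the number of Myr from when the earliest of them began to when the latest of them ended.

Start ages (Ma): Paleoarchean 3600, Mesoarchean 3200, Neoarchean 2800, Mesoproterozoic 1600, Paleozoic 538.8.
Ordered oldest to youngest: Paleoarchean, Mesoarchean, Neoarchean, Mesoproterozoic, Paleozoic.
Span = 3600 − 251.902 = 3348.098 Myr.

Paleoarchean, Mesoarchean, Neoarchean, Mesoproterozoic, Paleozoic; total span 3348.098 Myr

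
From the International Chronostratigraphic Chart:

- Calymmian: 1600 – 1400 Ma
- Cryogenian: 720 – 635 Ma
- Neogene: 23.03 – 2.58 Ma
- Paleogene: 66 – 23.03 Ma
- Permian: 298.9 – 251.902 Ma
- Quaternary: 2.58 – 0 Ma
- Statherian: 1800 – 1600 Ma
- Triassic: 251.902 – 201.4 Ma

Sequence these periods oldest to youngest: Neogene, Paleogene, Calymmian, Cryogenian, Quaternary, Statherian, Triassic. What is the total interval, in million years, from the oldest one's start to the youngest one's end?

Statherian → Calymmian → Cryogenian → Triassic → Paleogene → Neogene → Quaternary; total span 1800 Myr

From the excerpt: Neogene 23.03–2.58; Paleogene 66–23.03; Calymmian 1600–1400; Cryogenian 720–635; Quaternary 2.58–0; Statherian 1800–1600; Triassic 251.902–201.4 (Ma).
Larger Ma is earlier, so the oldest is Statherian and the youngest is Quaternary; oldest to youngest: Statherian, Calymmian, Cryogenian, Triassic, Paleogene, Neogene, Quaternary.
Oldest start 1800 minus youngest end 0 gives 1800 Myr overall.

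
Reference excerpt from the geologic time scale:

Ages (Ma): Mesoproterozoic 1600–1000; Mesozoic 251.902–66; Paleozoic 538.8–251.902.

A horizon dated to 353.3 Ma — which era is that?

353.3 Ma lies between 538.8 and 251.902 Ma, so it falls in the Paleozoic.

Paleozoic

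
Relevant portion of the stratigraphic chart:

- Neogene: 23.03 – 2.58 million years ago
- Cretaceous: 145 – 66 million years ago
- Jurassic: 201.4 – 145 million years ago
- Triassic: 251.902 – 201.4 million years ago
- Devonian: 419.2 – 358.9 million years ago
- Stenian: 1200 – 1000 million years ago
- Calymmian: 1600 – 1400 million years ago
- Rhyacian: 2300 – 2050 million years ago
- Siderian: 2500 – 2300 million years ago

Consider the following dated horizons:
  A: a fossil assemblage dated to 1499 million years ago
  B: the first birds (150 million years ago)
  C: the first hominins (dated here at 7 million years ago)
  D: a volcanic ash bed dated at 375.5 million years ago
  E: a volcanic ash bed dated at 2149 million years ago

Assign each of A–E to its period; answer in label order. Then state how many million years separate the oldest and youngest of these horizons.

Match each age against the start–end ranges in the excerpt: A = 1499 Ma → Calymmian (1600–1400); B = 150 Ma → Jurassic (201.4–145); C = 7 Ma → Neogene (23.03–2.58); D = 375.5 Ma → Devonian (419.2–358.9); E = 2149 Ma → Rhyacian (2300–2050).
The largest age is 2149 Ma and the smallest is 7 Ma; their difference is 2142 Myr.

A — Calymmian; B — Jurassic; C — Neogene; D — Devonian; E — Rhyacian; span 2142 million years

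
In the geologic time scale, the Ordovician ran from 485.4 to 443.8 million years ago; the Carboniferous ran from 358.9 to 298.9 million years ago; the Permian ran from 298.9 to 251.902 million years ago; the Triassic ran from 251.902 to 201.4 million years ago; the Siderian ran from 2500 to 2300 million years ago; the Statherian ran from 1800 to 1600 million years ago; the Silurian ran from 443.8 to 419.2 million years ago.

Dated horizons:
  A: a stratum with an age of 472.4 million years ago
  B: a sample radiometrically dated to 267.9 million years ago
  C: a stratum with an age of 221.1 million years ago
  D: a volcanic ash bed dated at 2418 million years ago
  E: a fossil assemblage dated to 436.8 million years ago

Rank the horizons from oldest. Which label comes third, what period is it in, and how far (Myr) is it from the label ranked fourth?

E, in the Silurian; 168.9 million years to B

Sorted oldest-first by Ma: D (2418), A (472.4), E (436.8), B (267.9), C (221.1).
The third oldest is E at 436.8 Ma, which lies in 443.8–419.2 Ma: the Silurian.
The fourth oldest is B at 267.9 Ma; separation = |436.8 − 267.9| = 168.9 Myr.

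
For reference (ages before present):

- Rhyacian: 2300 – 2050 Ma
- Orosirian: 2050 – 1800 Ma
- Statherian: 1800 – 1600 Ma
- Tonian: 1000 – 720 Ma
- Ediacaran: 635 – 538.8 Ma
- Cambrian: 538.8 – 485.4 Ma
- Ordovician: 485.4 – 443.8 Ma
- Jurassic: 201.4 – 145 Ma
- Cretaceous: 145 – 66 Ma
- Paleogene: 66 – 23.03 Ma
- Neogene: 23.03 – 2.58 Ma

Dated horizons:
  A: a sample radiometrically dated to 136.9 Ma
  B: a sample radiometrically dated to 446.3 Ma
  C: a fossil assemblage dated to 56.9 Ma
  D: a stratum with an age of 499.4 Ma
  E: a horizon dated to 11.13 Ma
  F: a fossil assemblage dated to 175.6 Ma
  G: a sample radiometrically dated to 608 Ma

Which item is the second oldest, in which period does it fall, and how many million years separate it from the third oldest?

D, in the Cambrian; 53.1 million years to B

Sorted oldest-first by Ma: G (608), D (499.4), B (446.3), F (175.6), A (136.9), C (56.9), E (11.13).
The second oldest is D at 499.4 Ma, which lies in 538.8–485.4 Ma: the Cambrian.
The third oldest is B at 446.3 Ma; separation = |499.4 − 446.3| = 53.1 Myr.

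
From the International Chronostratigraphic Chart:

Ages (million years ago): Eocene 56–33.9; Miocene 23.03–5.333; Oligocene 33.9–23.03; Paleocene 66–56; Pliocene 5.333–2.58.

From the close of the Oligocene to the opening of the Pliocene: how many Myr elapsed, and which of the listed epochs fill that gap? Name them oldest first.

17.697 million years; Miocene

The Oligocene closes at 23.03 Ma and the Pliocene opens at 5.333 Ma, so the interval is 23.03 − 5.333 = 17.697 Myr.
An epoch fits inside if it starts at or after 23.03 Ma and ends at or before 5.333 Ma; oldest first that gives Miocene.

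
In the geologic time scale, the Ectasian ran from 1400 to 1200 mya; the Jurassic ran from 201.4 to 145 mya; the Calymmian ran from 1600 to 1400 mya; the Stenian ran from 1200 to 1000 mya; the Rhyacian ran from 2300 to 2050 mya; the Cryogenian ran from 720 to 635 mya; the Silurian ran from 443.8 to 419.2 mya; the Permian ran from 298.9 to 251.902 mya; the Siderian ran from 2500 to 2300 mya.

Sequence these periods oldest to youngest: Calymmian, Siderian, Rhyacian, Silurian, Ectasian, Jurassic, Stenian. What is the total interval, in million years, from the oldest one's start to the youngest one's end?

Siderian → Rhyacian → Calymmian → Ectasian → Stenian → Silurian → Jurassic; total span 2355 Myr

From the excerpt: Calymmian 1600–1400; Siderian 2500–2300; Rhyacian 2300–2050; Silurian 443.8–419.2; Ectasian 1400–1200; Jurassic 201.4–145; Stenian 1200–1000 (Ma).
Larger Ma is earlier, so the oldest is Siderian and the youngest is Jurassic; oldest to youngest: Siderian, Rhyacian, Calymmian, Ectasian, Stenian, Silurian, Jurassic.
Oldest start 2500 minus youngest end 145 gives 2355 Myr overall.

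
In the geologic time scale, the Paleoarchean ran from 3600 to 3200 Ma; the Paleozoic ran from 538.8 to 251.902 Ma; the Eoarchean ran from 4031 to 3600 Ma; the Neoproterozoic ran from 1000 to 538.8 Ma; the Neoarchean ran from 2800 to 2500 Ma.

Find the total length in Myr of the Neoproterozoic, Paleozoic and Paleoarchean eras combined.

Each duration: Neoproterozoic = 461.2; Paleozoic = 286.898; Paleoarchean = 400.
Sum: 461.2 + 286.898 + 400 = 1148.098 Myr.

1148.098 million years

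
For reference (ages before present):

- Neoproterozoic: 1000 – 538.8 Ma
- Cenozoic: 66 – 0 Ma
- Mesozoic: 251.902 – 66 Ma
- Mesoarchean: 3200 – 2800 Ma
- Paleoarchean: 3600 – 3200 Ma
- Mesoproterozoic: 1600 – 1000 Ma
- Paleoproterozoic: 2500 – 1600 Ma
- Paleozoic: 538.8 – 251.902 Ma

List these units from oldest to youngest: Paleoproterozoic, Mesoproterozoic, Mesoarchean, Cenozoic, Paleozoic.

Mesoarchean, Paleoproterozoic, Mesoproterozoic, Paleozoic, Cenozoic

Read off each span (Ma): Paleoproterozoic 2500–1600; Mesoproterozoic 1600–1000; Mesoarchean 3200–2800; Cenozoic 66–0; Paleozoic 538.8–251.902.
Larger Ma is older, so oldest→youngest is Mesoarchean, Paleoproterozoic, Mesoproterozoic, Paleozoic, Cenozoic.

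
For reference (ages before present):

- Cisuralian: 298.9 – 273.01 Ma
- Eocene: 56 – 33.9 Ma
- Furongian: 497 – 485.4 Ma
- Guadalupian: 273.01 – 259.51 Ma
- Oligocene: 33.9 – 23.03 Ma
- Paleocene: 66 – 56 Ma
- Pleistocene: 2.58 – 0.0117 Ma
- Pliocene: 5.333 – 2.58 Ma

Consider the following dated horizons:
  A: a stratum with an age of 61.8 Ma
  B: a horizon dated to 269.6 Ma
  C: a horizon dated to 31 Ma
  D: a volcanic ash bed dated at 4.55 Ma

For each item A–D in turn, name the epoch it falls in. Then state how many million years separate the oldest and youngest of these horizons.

A — Paleocene; B — Guadalupian; C — Oligocene; D — Pliocene; span 265.05 million years

A: 61.8 Ma lies in 66–56 Ma, so Paleocene.
B: 269.6 Ma lies in 273.01–259.51 Ma, so Guadalupian.
C: 31 Ma lies in 33.9–23.03 Ma, so Oligocene.
D: 4.55 Ma lies in 5.333–2.58 Ma, so Pliocene.
Oldest = 269.6 Ma, youngest = 4.55 Ma → span 265.05 Myr.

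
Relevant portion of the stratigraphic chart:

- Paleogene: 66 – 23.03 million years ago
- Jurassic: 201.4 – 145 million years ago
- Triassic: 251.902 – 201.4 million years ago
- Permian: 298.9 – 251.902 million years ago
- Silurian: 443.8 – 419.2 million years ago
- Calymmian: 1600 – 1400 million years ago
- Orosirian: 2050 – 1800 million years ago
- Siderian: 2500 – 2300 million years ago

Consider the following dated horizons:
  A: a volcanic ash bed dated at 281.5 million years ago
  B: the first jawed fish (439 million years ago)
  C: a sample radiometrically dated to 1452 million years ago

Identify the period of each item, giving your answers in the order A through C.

A — Permian; B — Silurian; C — Calymmian

Match each age against the start–end ranges in the excerpt: A = 281.5 Ma → Permian (298.9–251.902); B = 439 Ma → Silurian (443.8–419.2); C = 1452 Ma → Calymmian (1600–1400).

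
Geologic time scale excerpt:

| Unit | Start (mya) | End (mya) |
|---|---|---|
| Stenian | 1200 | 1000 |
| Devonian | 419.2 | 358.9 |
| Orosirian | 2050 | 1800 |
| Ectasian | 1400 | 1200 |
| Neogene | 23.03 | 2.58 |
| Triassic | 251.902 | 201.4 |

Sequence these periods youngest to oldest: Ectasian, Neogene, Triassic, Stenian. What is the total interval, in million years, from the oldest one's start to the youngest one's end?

From the excerpt: Ectasian 1400–1200; Neogene 23.03–2.58; Triassic 251.902–201.4; Stenian 1200–1000 (Ma).
Larger Ma is earlier, so the oldest is Ectasian and the youngest is Neogene; youngest to oldest: Neogene, Triassic, Stenian, Ectasian.
Oldest start 1400 minus youngest end 2.58 gives 1397.42 Myr overall.

Neogene, Triassic, Stenian, Ectasian; total span 1397.42 Myr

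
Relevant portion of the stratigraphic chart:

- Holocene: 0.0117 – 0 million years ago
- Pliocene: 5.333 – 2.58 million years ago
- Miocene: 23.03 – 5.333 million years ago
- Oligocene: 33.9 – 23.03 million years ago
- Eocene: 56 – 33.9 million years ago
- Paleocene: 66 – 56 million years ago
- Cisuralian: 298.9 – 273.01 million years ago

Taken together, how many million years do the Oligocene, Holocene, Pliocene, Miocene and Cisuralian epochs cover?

Duration is start − end for each: (33.9 − 23.03) + (0.0117 − 0) + (5.333 − 2.58) + (23.03 − 5.333) + (298.9 − 273.01).
That is 10.87 + 0.0117 + 2.753 + 17.697 + 25.89, which totals 57.2217 million years.

57.2217 million years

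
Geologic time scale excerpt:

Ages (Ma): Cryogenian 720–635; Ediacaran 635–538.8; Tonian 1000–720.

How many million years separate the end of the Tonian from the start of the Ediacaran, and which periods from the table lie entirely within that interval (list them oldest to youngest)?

The Tonian closes at 720 Ma and the Ediacaran opens at 635 Ma, so the interval is 720 − 635 = 85 Myr.
A period fits inside if it starts at or after 720 Ma and ends at or before 635 Ma; oldest first that gives Cryogenian.

85 million years; Cryogenian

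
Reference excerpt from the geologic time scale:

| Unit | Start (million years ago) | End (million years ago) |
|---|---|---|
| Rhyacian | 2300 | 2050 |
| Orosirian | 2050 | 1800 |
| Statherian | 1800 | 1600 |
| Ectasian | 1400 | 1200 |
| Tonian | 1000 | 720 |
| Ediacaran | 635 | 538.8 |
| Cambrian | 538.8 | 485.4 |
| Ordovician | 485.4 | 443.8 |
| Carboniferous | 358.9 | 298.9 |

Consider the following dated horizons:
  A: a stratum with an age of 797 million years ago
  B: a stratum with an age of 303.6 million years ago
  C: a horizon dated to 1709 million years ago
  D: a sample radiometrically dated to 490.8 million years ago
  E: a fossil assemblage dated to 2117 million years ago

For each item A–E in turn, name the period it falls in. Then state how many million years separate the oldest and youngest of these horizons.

A: 797 Ma lies in 1000–720 Ma, so Tonian.
B: 303.6 Ma lies in 358.9–298.9 Ma, so Carboniferous.
C: 1709 Ma lies in 1800–1600 Ma, so Statherian.
D: 490.8 Ma lies in 538.8–485.4 Ma, so Cambrian.
E: 2117 Ma lies in 2300–2050 Ma, so Rhyacian.
Oldest = 2117 Ma, youngest = 303.6 Ma → span 1813.4 Myr.

A — Tonian; B — Carboniferous; C — Statherian; D — Cambrian; E — Rhyacian; span 1813.4 million years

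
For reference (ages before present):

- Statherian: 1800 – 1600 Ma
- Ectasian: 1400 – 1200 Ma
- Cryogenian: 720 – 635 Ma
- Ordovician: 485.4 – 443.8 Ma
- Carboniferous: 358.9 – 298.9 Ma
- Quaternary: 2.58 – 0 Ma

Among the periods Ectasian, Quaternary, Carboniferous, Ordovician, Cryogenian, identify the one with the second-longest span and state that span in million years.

Start − end for each: Ectasian 1400 − 1200 = 200; Quaternary 2.58 − 0 = 2.58; Carboniferous 358.9 − 298.9 = 60; Ordovician 485.4 − 443.8 = 41.6; Cryogenian 720 − 635 = 85.
Ranking these from longest: Ectasian > Cryogenian > Carboniferous > Ordovician > Quaternary.
Position 2 in that ranking is Cryogenian, which lasted 85 Myr.

Cryogenian, 85 million years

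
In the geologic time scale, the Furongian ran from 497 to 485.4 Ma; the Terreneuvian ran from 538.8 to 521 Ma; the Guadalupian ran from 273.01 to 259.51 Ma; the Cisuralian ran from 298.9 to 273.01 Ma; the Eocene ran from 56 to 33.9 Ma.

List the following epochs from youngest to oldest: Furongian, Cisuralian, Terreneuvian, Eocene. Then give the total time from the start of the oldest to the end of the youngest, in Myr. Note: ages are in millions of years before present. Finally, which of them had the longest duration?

From the excerpt: Furongian 497–485.4; Cisuralian 298.9–273.01; Terreneuvian 538.8–521; Eocene 56–33.9 (Ma).
Larger Ma is earlier, so the oldest is Terreneuvian and the youngest is Eocene; youngest to oldest: Eocene, Cisuralian, Furongian, Terreneuvian.
Oldest start 538.8 minus youngest end 33.9 gives 504.9 Myr overall.
Individual lengths (start − end): Eocene 22.1; Furongian 11.6; Terreneuvian 17.8; Cisuralian 25.89. The largest is Cisuralian at 25.89 Myr.

Eocene, Cisuralian, Furongian, Terreneuvian; total span 504.9 Myr; longest is Cisuralian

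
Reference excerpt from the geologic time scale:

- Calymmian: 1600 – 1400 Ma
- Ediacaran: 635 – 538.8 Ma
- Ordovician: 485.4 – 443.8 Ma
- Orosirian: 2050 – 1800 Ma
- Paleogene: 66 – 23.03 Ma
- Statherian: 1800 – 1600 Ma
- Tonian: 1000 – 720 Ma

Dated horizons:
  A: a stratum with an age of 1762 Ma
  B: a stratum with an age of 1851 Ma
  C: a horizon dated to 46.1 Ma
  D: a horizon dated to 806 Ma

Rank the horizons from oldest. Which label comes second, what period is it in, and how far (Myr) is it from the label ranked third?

A, in the Statherian; 956 million years to D

Sorted oldest-first by Ma: B (1851), A (1762), D (806), C (46.1).
The second oldest is A at 1762 Ma, which lies in 1800–1600 Ma: the Statherian.
The third oldest is D at 806 Ma; separation = |1762 − 806| = 956 Myr.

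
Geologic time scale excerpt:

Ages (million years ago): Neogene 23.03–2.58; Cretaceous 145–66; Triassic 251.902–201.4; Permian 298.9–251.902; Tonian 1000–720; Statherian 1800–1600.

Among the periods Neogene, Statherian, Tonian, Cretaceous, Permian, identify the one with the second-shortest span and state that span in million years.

Permian, 46.998 million years

Start − end for each: Neogene 23.03 − 2.58 = 20.45; Statherian 1800 − 1600 = 200; Tonian 1000 − 720 = 280; Cretaceous 145 − 66 = 79; Permian 298.9 − 251.902 = 46.998.
Ranking these from shortest: Neogene < Permian < Cretaceous < Statherian < Tonian.
Position 2 in that ranking is Permian, which lasted 46.998 Myr.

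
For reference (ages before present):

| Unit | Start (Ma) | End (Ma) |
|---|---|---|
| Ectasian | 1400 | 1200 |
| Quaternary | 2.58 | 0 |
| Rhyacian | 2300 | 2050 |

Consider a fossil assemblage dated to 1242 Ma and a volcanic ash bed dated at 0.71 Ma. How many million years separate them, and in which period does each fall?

Elapsed time: 1242 − 0.71 = 1241.29 Myr.
1242 Ma lies within 1400–1200 Ma: Ectasian.
0.71 Ma lies within 2.58–0 Ma: Quaternary.

1241.29 million years apart; the first in the Ectasian, the second in the Quaternary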